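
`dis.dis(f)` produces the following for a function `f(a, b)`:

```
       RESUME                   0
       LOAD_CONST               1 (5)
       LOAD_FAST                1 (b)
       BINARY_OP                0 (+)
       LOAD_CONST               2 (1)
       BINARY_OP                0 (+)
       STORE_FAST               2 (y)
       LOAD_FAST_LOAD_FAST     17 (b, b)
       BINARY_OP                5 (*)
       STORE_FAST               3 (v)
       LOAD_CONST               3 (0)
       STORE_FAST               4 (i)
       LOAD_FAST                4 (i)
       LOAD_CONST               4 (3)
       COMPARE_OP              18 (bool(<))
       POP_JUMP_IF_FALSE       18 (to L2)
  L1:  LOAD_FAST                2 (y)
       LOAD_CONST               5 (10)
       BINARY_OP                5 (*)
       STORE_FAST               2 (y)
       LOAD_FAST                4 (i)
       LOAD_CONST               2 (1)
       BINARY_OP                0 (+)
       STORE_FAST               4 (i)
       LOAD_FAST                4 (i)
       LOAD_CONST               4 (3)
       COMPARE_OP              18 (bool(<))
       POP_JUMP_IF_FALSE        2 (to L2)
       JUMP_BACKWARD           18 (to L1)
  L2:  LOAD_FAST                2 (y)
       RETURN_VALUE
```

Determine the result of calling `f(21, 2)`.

8000

LOAD_CONST → push 5. Stack: [5]
LOAD_FAST b → push 2. Stack: [5, 2]
BINARY_OP + → 5 + 2 = 7. Stack: [7]
LOAD_CONST → push 1. Stack: [7, 1]
BINARY_OP + → 7 + 1 = 8. Stack: [8]
STORE_FAST y → y=8. Stack: []
LOAD_FAST_LOAD_FAST b,b → push 2,2. Stack: [2, 2]
BINARY_OP * → 2 * 2 = 4. Stack: [4]
STORE_FAST v → v=4. Stack: []
LOAD_CONST → push 0. Stack: [0]
STORE_FAST i → i=0. Stack: []
LOAD_FAST i → push 0. Stack: [0]
LOAD_CONST → push 3. Stack: [0, 3]
COMPARE_OP bool(<) → 0 vs 3 = True. Stack: [True]
POP_JUMP_IF_FALSE → pop True; no jump. Stack: []
LOAD_FAST y → push 8. Stack: [8]
LOAD_CONST → push 10. Stack: [8, 10]
BINARY_OP * → 8 * 10 = 80. Stack: [80]
STORE_FAST y → y=80. Stack: []
LOAD_FAST i → push 0. Stack: [0]
LOAD_CONST → push 1. Stack: [0, 1]
BINARY_OP + → 0 + 1 = 1. Stack: [1]
STORE_FAST i → i=1. Stack: []
LOAD_FAST i → push 1. Stack: [1]
LOAD_CONST → push 3. Stack: [1, 3]
COMPARE_OP bool(<) → 1 vs 3 = True. Stack: [True]
POP_JUMP_IF_FALSE → pop True; no jump. Stack: []
LOAD_FAST y → push 80. Stack: [80]
LOAD_CONST → push 10. Stack: [80, 10]
BINARY_OP * → 80 * 10 = 800. Stack: [800]
STORE_FAST y → y=800. Stack: []
LOAD_FAST i → push 1. Stack: [1]
LOAD_CONST → push 1. Stack: [1, 1]
BINARY_OP + → 1 + 1 = 2. Stack: [2]
STORE_FAST i → i=2. Stack: []
LOAD_FAST i → push 2. Stack: [2]
LOAD_CONST → push 3. Stack: [2, 3]
COMPARE_OP bool(<) → 2 vs 3 = True. Stack: [True]
POP_JUMP_IF_FALSE → pop True; no jump. Stack: []
LOAD_FAST y → push 800. Stack: [800]
LOAD_CONST → push 10. Stack: [800, 10]
BINARY_OP * → 800 * 10 = 8000. Stack: [8000]
STORE_FAST y → y=8000. Stack: []
LOAD_FAST i → push 2. Stack: [2]
LOAD_CONST → push 1. Stack: [2, 1]
BINARY_OP + → 2 + 1 = 3. Stack: [3]
STORE_FAST i → i=3. Stack: []
LOAD_FAST i → push 3. Stack: [3]
LOAD_CONST → push 3. Stack: [3, 3]
COMPARE_OP bool(<) → 3 vs 3 = False. Stack: [False]
POP_JUMP_IF_FALSE → pop False; jump. Stack: []
LOAD_FAST y → push 8000. Stack: [8000]
RETURN_VALUE → return 8000.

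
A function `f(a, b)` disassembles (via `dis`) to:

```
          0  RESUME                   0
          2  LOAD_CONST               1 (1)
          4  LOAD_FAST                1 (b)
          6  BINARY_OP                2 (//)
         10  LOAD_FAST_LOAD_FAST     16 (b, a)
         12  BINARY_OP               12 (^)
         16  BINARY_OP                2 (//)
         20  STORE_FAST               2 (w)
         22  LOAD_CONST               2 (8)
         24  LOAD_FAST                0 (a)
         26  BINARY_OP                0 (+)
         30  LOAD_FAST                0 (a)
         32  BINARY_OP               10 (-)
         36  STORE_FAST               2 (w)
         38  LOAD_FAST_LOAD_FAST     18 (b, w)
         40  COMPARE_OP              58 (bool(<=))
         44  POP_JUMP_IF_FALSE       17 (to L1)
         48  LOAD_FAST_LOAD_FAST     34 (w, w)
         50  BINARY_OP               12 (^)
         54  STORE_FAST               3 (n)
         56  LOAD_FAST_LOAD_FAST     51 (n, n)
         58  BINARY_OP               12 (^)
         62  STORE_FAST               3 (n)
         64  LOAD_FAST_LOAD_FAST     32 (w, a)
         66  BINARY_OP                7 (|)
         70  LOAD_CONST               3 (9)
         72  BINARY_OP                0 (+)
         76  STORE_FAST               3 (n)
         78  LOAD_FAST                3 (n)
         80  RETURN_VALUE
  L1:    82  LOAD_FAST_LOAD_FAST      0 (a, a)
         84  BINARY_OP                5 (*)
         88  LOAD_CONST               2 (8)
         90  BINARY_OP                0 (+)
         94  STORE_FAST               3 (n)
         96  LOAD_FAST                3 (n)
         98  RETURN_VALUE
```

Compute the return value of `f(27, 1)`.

36

LOAD_CONST → push 1. Stack: [1]
LOAD_FAST b → push 1. Stack: [1, 1]
BINARY_OP // → 1 // 1 = 1. Stack: [1]
LOAD_FAST_LOAD_FAST b,a → push 1,27. Stack: [1, 1, 27]
BINARY_OP ^ → 1 ^ 27 = 26. Stack: [1, 26]
BINARY_OP // → 1 // 26 = 0. Stack: [0]
STORE_FAST w → w=0. Stack: []
LOAD_CONST → push 8. Stack: [8]
LOAD_FAST a → push 27. Stack: [8, 27]
BINARY_OP + → 8 + 27 = 35. Stack: [35]
LOAD_FAST a → push 27. Stack: [35, 27]
BINARY_OP - → 35 - 27 = 8. Stack: [8]
STORE_FAST w → w=8. Stack: []
LOAD_FAST_LOAD_FAST b,w → push 1,8. Stack: [1, 8]
COMPARE_OP bool(<=) → 1 vs 8 = True. Stack: [True]
POP_JUMP_IF_FALSE → pop True; no jump. Stack: []
LOAD_FAST_LOAD_FAST w,w → push 8,8. Stack: [8, 8]
BINARY_OP ^ → 8 ^ 8 = 0. Stack: [0]
STORE_FAST n → n=0. Stack: []
LOAD_FAST_LOAD_FAST n,n → push 0,0. Stack: [0, 0]
BINARY_OP ^ → 0 ^ 0 = 0. Stack: [0]
STORE_FAST n → n=0. Stack: []
LOAD_FAST_LOAD_FAST w,a → push 8,27. Stack: [8, 27]
BINARY_OP | → 8 | 27 = 27. Stack: [27]
LOAD_CONST → push 9. Stack: [27, 9]
BINARY_OP + → 27 + 9 = 36. Stack: [36]
STORE_FAST n → n=36. Stack: []
LOAD_FAST n → push 36. Stack: [36]
RETURN_VALUE → return 36.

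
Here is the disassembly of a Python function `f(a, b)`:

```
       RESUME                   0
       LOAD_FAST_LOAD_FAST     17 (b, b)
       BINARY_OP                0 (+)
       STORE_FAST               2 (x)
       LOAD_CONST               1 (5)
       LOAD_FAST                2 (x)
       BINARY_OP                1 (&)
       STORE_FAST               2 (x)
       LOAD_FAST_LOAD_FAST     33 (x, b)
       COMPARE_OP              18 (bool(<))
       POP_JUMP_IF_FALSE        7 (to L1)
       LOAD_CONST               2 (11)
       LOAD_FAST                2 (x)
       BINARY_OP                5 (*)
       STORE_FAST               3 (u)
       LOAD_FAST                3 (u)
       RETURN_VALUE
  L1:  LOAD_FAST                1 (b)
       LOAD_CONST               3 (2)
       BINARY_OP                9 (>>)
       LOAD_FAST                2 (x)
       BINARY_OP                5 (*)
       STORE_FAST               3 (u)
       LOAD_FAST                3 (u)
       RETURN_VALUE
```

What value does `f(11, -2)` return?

-4

LOAD_FAST_LOAD_FAST b,b → push -2,-2. Stack: [-2, -2]
BINARY_OP + → -2 + -2 = -4. Stack: [-4]
STORE_FAST x → x=-4. Stack: []
LOAD_CONST → push 5. Stack: [5]
LOAD_FAST x → push -4. Stack: [5, -4]
BINARY_OP & → 5 & -4 = 4. Stack: [4]
STORE_FAST x → x=4. Stack: []
LOAD_FAST_LOAD_FAST x,b → push 4,-2. Stack: [4, -2]
COMPARE_OP bool(<) → 4 vs -2 = False. Stack: [False]
POP_JUMP_IF_FALSE → pop False; jump. Stack: []
LOAD_FAST b → push -2. Stack: [-2]
LOAD_CONST → push 2. Stack: [-2, 2]
BINARY_OP >> → -2 >> 2 = -1. Stack: [-1]
LOAD_FAST x → push 4. Stack: [-1, 4]
BINARY_OP * → -1 * 4 = -4. Stack: [-4]
STORE_FAST u → u=-4. Stack: []
LOAD_FAST u → push -4. Stack: [-4]
RETURN_VALUE → return -4.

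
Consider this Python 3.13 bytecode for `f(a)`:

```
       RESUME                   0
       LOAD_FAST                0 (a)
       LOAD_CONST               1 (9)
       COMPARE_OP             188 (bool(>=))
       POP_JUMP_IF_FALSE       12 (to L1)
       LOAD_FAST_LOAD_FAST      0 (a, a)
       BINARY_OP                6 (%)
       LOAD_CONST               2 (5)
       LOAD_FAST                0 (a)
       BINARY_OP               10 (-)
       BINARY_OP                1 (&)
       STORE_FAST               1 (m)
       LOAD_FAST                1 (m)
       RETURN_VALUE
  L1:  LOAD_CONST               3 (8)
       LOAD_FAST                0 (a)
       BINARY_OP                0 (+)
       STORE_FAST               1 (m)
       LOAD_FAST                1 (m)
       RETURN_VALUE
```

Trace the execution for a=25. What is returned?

0

LOAD_FAST a → push 25. Stack: [25]
LOAD_CONST → push 9. Stack: [25, 9]
COMPARE_OP bool(>=) → 25 vs 9 = True. Stack: [True]
POP_JUMP_IF_FALSE → pop True; no jump. Stack: []
LOAD_FAST_LOAD_FAST a,a → push 25,25. Stack: [25, 25]
BINARY_OP % → 25 % 25 = 0. Stack: [0]
LOAD_CONST → push 5. Stack: [0, 5]
LOAD_FAST a → push 25. Stack: [0, 5, 25]
BINARY_OP - → 5 - 25 = -20. Stack: [0, -20]
BINARY_OP & → 0 & -20 = 0. Stack: [0]
STORE_FAST m → m=0. Stack: []
LOAD_FAST m → push 0. Stack: [0]
RETURN_VALUE → return 0.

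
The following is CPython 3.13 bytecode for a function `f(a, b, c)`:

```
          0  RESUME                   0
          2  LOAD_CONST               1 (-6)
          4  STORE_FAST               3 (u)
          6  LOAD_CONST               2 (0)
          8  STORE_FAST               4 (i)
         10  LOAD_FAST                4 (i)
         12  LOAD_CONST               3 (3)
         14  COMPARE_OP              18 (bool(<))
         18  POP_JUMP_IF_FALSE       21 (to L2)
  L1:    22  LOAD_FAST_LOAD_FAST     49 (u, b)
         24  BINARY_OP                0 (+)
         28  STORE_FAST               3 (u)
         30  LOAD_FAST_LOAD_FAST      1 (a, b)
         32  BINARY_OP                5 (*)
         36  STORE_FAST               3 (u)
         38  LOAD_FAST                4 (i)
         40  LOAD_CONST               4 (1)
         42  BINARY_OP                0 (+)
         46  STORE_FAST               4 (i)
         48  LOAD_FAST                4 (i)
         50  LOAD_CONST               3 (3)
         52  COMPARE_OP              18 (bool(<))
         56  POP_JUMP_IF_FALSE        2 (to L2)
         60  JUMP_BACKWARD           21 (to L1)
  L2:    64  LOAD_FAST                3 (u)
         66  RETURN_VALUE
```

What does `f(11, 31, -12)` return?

341

LOAD_CONST → push -6. Stack: [-6]
STORE_FAST u → u=-6. Stack: []
LOAD_CONST → push 0. Stack: [0]
STORE_FAST i → i=0. Stack: []
LOAD_FAST i → push 0. Stack: [0]
LOAD_CONST → push 3. Stack: [0, 3]
COMPARE_OP bool(<) → 0 vs 3 = True. Stack: [True]
POP_JUMP_IF_FALSE → pop True; no jump. Stack: []
LOAD_FAST_LOAD_FAST u,b → push -6,31. Stack: [-6, 31]
BINARY_OP + → -6 + 31 = 25. Stack: [25]
STORE_FAST u → u=25. Stack: []
LOAD_FAST_LOAD_FAST a,b → push 11,31. Stack: [11, 31]
BINARY_OP * → 11 * 31 = 341. Stack: [341]
STORE_FAST u → u=341. Stack: []
LOAD_FAST i → push 0. Stack: [0]
LOAD_CONST → push 1. Stack: [0, 1]
BINARY_OP + → 0 + 1 = 1. Stack: [1]
STORE_FAST i → i=1. Stack: []
LOAD_FAST i → push 1. Stack: [1]
LOAD_CONST → push 3. Stack: [1, 3]
COMPARE_OP bool(<) → 1 vs 3 = True. Stack: [True]
POP_JUMP_IF_FALSE → pop True; no jump. Stack: []
LOAD_FAST_LOAD_FAST u,b → push 341,31. Stack: [341, 31]
BINARY_OP + → 341 + 31 = 372. Stack: [372]
STORE_FAST u → u=372. Stack: []
LOAD_FAST_LOAD_FAST a,b → push 11,31. Stack: [11, 31]
BINARY_OP * → 11 * 31 = 341. Stack: [341]
STORE_FAST u → u=341. Stack: []
LOAD_FAST i → push 1. Stack: [1]
LOAD_CONST → push 1. Stack: [1, 1]
BINARY_OP + → 1 + 1 = 2. Stack: [2]
STORE_FAST i → i=2. Stack: []
LOAD_FAST i → push 2. Stack: [2]
LOAD_CONST → push 3. Stack: [2, 3]
COMPARE_OP bool(<) → 2 vs 3 = True. Stack: [True]
POP_JUMP_IF_FALSE → pop True; no jump. Stack: []
LOAD_FAST_LOAD_FAST u,b → push 341,31. Stack: [341, 31]
BINARY_OP + → 341 + 31 = 372. Stack: [372]
STORE_FAST u → u=372. Stack: []
LOAD_FAST_LOAD_FAST a,b → push 11,31. Stack: [11, 31]
BINARY_OP * → 11 * 31 = 341. Stack: [341]
STORE_FAST u → u=341. Stack: []
LOAD_FAST i → push 2. Stack: [2]
LOAD_CONST → push 1. Stack: [2, 1]
BINARY_OP + → 2 + 1 = 3. Stack: [3]
STORE_FAST i → i=3. Stack: []
LOAD_FAST i → push 3. Stack: [3]
LOAD_CONST → push 3. Stack: [3, 3]
COMPARE_OP bool(<) → 3 vs 3 = False. Stack: [False]
POP_JUMP_IF_FALSE → pop False; jump. Stack: []
LOAD_FAST u → push 341. Stack: [341]
RETURN_VALUE → return 341.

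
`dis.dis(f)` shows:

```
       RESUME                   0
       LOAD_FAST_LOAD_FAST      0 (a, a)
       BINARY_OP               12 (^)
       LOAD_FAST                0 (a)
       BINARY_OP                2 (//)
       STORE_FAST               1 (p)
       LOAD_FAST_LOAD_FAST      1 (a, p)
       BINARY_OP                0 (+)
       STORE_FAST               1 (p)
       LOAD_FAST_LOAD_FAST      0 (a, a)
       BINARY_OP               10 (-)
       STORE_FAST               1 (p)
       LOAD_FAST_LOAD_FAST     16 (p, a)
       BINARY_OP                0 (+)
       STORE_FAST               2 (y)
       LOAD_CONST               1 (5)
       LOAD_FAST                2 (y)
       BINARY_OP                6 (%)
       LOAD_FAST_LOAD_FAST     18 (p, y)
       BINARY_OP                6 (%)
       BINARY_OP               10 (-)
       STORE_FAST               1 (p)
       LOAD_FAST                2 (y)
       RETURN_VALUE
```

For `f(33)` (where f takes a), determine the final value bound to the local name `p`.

LOAD_FAST_LOAD_FAST a,a → push 33,33. Stack: [33, 33]
BINARY_OP ^ → 33 ^ 33 = 0. Stack: [0]
LOAD_FAST a → push 33. Stack: [0, 33]
BINARY_OP // → 0 // 33 = 0. Stack: [0]
STORE_FAST p → p=0. Stack: []
LOAD_FAST_LOAD_FAST a,p → push 33,0. Stack: [33, 0]
BINARY_OP + → 33 + 0 = 33. Stack: [33]
STORE_FAST p → p=33. Stack: []
LOAD_FAST_LOAD_FAST a,a → push 33,33. Stack: [33, 33]
BINARY_OP - → 33 - 33 = 0. Stack: [0]
STORE_FAST p → p=0. Stack: []
LOAD_FAST_LOAD_FAST p,a → push 0,33. Stack: [0, 33]
BINARY_OP + → 0 + 33 = 33. Stack: [33]
STORE_FAST y → y=33. Stack: []
LOAD_CONST → push 5. Stack: [5]
LOAD_FAST y → push 33. Stack: [5, 33]
BINARY_OP % → 5 % 33 = 5. Stack: [5]
LOAD_FAST_LOAD_FAST p,y → push 0,33. Stack: [5, 0, 33]
BINARY_OP % → 0 % 33 = 0. Stack: [5, 0]
BINARY_OP - → 5 - 0 = 5. Stack: [5]
STORE_FAST p → p=5. Stack: []
LOAD_FAST y → push 33. Stack: [33]
RETURN_VALUE → return 33.

5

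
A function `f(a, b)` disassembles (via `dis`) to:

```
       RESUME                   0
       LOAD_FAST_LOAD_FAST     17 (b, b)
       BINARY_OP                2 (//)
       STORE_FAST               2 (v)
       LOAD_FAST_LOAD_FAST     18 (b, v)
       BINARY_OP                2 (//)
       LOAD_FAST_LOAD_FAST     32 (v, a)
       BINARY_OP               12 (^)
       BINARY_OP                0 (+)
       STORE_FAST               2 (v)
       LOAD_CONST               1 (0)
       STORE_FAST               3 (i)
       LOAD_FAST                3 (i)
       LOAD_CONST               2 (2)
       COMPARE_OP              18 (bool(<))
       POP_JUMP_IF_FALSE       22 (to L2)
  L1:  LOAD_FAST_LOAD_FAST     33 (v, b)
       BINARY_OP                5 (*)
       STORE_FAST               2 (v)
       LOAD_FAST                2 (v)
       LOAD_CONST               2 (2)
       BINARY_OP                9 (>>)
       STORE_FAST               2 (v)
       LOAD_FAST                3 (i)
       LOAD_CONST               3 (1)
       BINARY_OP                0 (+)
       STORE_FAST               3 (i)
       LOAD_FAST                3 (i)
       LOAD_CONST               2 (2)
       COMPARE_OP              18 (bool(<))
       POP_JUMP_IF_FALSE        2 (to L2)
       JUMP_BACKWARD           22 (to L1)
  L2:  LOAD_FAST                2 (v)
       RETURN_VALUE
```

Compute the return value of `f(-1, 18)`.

324

LOAD_FAST_LOAD_FAST b,b → push 18,18. Stack: [18, 18]
BINARY_OP // → 18 // 18 = 1. Stack: [1]
STORE_FAST v → v=1. Stack: []
LOAD_FAST_LOAD_FAST b,v → push 18,1. Stack: [18, 1]
BINARY_OP // → 18 // 1 = 18. Stack: [18]
LOAD_FAST_LOAD_FAST v,a → push 1,-1. Stack: [18, 1, -1]
BINARY_OP ^ → 1 ^ -1 = -2. Stack: [18, -2]
BINARY_OP + → 18 + -2 = 16. Stack: [16]
STORE_FAST v → v=16. Stack: []
LOAD_CONST → push 0. Stack: [0]
STORE_FAST i → i=0. Stack: []
LOAD_FAST i → push 0. Stack: [0]
LOAD_CONST → push 2. Stack: [0, 2]
COMPARE_OP bool(<) → 0 vs 2 = True. Stack: [True]
POP_JUMP_IF_FALSE → pop True; no jump. Stack: []
LOAD_FAST_LOAD_FAST v,b → push 16,18. Stack: [16, 18]
BINARY_OP * → 16 * 18 = 288. Stack: [288]
STORE_FAST v → v=288. Stack: []
LOAD_FAST v → push 288. Stack: [288]
LOAD_CONST → push 2. Stack: [288, 2]
BINARY_OP >> → 288 >> 2 = 72. Stack: [72]
STORE_FAST v → v=72. Stack: []
LOAD_FAST i → push 0. Stack: [0]
LOAD_CONST → push 1. Stack: [0, 1]
BINARY_OP + → 0 + 1 = 1. Stack: [1]
STORE_FAST i → i=1. Stack: []
LOAD_FAST i → push 1. Stack: [1]
LOAD_CONST → push 2. Stack: [1, 2]
COMPARE_OP bool(<) → 1 vs 2 = True. Stack: [True]
POP_JUMP_IF_FALSE → pop True; no jump. Stack: []
LOAD_FAST_LOAD_FAST v,b → push 72,18. Stack: [72, 18]
BINARY_OP * → 72 * 18 = 1296. Stack: [1296]
STORE_FAST v → v=1296. Stack: []
LOAD_FAST v → push 1296. Stack: [1296]
LOAD_CONST → push 2. Stack: [1296, 2]
BINARY_OP >> → 1296 >> 2 = 324. Stack: [324]
STORE_FAST v → v=324. Stack: []
LOAD_FAST i → push 1. Stack: [1]
LOAD_CONST → push 1. Stack: [1, 1]
BINARY_OP + → 1 + 1 = 2. Stack: [2]
STORE_FAST i → i=2. Stack: []
LOAD_FAST i → push 2. Stack: [2]
LOAD_CONST → push 2. Stack: [2, 2]
COMPARE_OP bool(<) → 2 vs 2 = False. Stack: [False]
POP_JUMP_IF_FALSE → pop False; jump. Stack: []
LOAD_FAST v → push 324. Stack: [324]
RETURN_VALUE → return 324.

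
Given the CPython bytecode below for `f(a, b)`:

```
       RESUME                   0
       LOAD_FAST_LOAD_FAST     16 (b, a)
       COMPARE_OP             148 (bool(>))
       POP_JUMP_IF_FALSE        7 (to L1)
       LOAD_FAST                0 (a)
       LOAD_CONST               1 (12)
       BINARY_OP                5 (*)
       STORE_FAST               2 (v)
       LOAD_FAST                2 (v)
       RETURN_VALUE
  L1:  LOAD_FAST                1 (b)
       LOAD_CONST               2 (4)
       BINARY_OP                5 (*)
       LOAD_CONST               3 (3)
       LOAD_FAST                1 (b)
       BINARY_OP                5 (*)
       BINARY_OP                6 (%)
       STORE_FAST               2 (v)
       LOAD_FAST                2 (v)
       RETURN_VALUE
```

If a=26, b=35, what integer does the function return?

LOAD_FAST_LOAD_FAST b,a → push 35,26. Stack: [35, 26]
COMPARE_OP bool(>) → 35 vs 26 = True. Stack: [True]
POP_JUMP_IF_FALSE → pop True; no jump. Stack: []
LOAD_FAST a → push 26. Stack: [26]
LOAD_CONST → push 12. Stack: [26, 12]
BINARY_OP * → 26 * 12 = 312. Stack: [312]
STORE_FAST v → v=312. Stack: []
LOAD_FAST v → push 312. Stack: [312]
RETURN_VALUE → return 312.

312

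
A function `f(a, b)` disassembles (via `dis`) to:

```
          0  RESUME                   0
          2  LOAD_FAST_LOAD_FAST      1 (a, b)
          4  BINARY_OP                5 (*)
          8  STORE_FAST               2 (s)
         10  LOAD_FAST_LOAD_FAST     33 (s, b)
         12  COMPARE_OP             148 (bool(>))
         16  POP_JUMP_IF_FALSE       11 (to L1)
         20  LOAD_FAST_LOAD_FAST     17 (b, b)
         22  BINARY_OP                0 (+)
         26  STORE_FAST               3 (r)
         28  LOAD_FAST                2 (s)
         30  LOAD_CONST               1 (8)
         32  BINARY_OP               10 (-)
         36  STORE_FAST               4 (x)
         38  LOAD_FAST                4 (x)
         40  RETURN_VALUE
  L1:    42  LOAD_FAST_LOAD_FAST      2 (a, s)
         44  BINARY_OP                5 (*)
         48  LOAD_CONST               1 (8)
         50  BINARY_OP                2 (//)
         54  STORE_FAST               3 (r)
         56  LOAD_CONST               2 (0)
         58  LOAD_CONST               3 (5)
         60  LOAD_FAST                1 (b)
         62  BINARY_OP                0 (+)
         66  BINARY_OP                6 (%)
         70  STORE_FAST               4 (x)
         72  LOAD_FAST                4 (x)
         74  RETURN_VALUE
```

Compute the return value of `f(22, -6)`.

LOAD_FAST_LOAD_FAST a,b → push 22,-6. Stack: [22, -6]
BINARY_OP * → 22 * -6 = -132. Stack: [-132]
STORE_FAST s → s=-132. Stack: []
LOAD_FAST_LOAD_FAST s,b → push -132,-6. Stack: [-132, -6]
COMPARE_OP bool(>) → -132 vs -6 = False. Stack: [False]
POP_JUMP_IF_FALSE → pop False; jump. Stack: []
LOAD_FAST_LOAD_FAST a,s → push 22,-132. Stack: [22, -132]
BINARY_OP * → 22 * -132 = -2904. Stack: [-2904]
LOAD_CONST → push 8. Stack: [-2904, 8]
BINARY_OP // → -2904 // 8 = -363. Stack: [-363]
STORE_FAST r → r=-363. Stack: []
LOAD_CONST → push 0. Stack: [0]
LOAD_CONST → push 5. Stack: [0, 5]
LOAD_FAST b → push -6. Stack: [0, 5, -6]
BINARY_OP + → 5 + -6 = -1. Stack: [0, -1]
BINARY_OP % → 0 % -1 = 0. Stack: [0]
STORE_FAST x → x=0. Stack: []
LOAD_FAST x → push 0. Stack: [0]
RETURN_VALUE → return 0.

0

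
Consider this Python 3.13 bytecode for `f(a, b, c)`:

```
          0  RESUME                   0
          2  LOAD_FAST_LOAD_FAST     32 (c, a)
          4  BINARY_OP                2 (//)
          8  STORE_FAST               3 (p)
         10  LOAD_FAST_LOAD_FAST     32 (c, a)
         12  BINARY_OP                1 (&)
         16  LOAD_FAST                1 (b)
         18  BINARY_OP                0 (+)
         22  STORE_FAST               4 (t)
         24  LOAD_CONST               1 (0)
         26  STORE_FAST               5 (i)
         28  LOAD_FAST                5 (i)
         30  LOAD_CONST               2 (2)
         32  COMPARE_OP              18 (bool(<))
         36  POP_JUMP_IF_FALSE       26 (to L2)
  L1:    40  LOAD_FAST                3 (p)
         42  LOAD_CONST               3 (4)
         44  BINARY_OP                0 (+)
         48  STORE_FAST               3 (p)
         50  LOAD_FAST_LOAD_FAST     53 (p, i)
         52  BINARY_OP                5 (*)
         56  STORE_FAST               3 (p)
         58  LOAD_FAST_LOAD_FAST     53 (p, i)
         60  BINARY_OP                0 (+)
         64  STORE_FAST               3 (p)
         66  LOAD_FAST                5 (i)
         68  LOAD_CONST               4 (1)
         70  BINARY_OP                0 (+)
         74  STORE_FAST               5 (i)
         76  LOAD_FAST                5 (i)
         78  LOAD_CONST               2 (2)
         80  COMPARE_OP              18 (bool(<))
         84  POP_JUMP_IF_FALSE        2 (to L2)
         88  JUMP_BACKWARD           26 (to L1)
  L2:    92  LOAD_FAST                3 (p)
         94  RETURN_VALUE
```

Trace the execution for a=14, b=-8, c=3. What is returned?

5

LOAD_FAST_LOAD_FAST c,a → push 3,14. Stack: [3, 14]
BINARY_OP // → 3 // 14 = 0. Stack: [0]
STORE_FAST p → p=0. Stack: []
LOAD_FAST_LOAD_FAST c,a → push 3,14. Stack: [3, 14]
BINARY_OP & → 3 & 14 = 2. Stack: [2]
LOAD_FAST b → push -8. Stack: [2, -8]
BINARY_OP + → 2 + -8 = -6. Stack: [-6]
STORE_FAST t → t=-6. Stack: []
LOAD_CONST → push 0. Stack: [0]
STORE_FAST i → i=0. Stack: []
LOAD_FAST i → push 0. Stack: [0]
LOAD_CONST → push 2. Stack: [0, 2]
COMPARE_OP bool(<) → 0 vs 2 = True. Stack: [True]
POP_JUMP_IF_FALSE → pop True; no jump. Stack: []
LOAD_FAST p → push 0. Stack: [0]
LOAD_CONST → push 4. Stack: [0, 4]
BINARY_OP + → 0 + 4 = 4. Stack: [4]
STORE_FAST p → p=4. Stack: []
LOAD_FAST_LOAD_FAST p,i → push 4,0. Stack: [4, 0]
BINARY_OP * → 4 * 0 = 0. Stack: [0]
STORE_FAST p → p=0. Stack: []
LOAD_FAST_LOAD_FAST p,i → push 0,0. Stack: [0, 0]
BINARY_OP + → 0 + 0 = 0. Stack: [0]
STORE_FAST p → p=0. Stack: []
LOAD_FAST i → push 0. Stack: [0]
LOAD_CONST → push 1. Stack: [0, 1]
BINARY_OP + → 0 + 1 = 1. Stack: [1]
STORE_FAST i → i=1. Stack: []
LOAD_FAST i → push 1. Stack: [1]
LOAD_CONST → push 2. Stack: [1, 2]
COMPARE_OP bool(<) → 1 vs 2 = True. Stack: [True]
POP_JUMP_IF_FALSE → pop True; no jump. Stack: []
LOAD_FAST p → push 0. Stack: [0]
LOAD_CONST → push 4. Stack: [0, 4]
BINARY_OP + → 0 + 4 = 4. Stack: [4]
STORE_FAST p → p=4. Stack: []
LOAD_FAST_LOAD_FAST p,i → push 4,1. Stack: [4, 1]
BINARY_OP * → 4 * 1 = 4. Stack: [4]
STORE_FAST p → p=4. Stack: []
LOAD_FAST_LOAD_FAST p,i → push 4,1. Stack: [4, 1]
BINARY_OP + → 4 + 1 = 5. Stack: [5]
STORE_FAST p → p=5. Stack: []
LOAD_FAST i → push 1. Stack: [1]
LOAD_CONST → push 1. Stack: [1, 1]
BINARY_OP + → 1 + 1 = 2. Stack: [2]
STORE_FAST i → i=2. Stack: []
LOAD_FAST i → push 2. Stack: [2]
LOAD_CONST → push 2. Stack: [2, 2]
COMPARE_OP bool(<) → 2 vs 2 = False. Stack: [False]
POP_JUMP_IF_FALSE → pop False; jump. Stack: []
LOAD_FAST p → push 5. Stack: [5]
RETURN_VALUE → return 5.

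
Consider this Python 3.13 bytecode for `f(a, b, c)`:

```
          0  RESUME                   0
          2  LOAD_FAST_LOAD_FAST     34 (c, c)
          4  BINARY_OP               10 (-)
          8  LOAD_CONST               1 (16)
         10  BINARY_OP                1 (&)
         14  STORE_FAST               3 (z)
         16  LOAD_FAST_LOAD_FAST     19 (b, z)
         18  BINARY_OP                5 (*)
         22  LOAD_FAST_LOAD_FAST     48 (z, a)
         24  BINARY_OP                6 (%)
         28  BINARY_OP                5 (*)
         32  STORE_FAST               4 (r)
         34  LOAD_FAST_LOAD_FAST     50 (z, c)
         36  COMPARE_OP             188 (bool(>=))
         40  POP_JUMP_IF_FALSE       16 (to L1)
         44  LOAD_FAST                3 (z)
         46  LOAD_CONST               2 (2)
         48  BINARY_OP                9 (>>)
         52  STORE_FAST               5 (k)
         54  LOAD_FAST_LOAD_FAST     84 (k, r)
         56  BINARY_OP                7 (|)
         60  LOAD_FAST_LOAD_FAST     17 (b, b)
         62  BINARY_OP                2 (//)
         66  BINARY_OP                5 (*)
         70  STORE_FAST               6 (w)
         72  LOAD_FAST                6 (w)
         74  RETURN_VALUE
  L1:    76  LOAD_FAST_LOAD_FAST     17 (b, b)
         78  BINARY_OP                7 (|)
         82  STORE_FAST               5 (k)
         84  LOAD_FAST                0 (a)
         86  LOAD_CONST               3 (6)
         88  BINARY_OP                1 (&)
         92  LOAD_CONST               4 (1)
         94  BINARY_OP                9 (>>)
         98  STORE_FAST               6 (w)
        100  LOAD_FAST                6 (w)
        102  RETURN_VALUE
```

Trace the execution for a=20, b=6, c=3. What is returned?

2

LOAD_FAST_LOAD_FAST c,c → push 3,3. Stack: [3, 3]
BINARY_OP - → 3 - 3 = 0. Stack: [0]
LOAD_CONST → push 16. Stack: [0, 16]
BINARY_OP & → 0 & 16 = 0. Stack: [0]
STORE_FAST z → z=0. Stack: []
LOAD_FAST_LOAD_FAST b,z → push 6,0. Stack: [6, 0]
BINARY_OP * → 6 * 0 = 0. Stack: [0]
LOAD_FAST_LOAD_FAST z,a → push 0,20. Stack: [0, 0, 20]
BINARY_OP % → 0 % 20 = 0. Stack: [0, 0]
BINARY_OP * → 0 * 0 = 0. Stack: [0]
STORE_FAST r → r=0. Stack: []
LOAD_FAST_LOAD_FAST z,c → push 0,3. Stack: [0, 3]
COMPARE_OP bool(>=) → 0 vs 3 = False. Stack: [False]
POP_JUMP_IF_FALSE → pop False; jump. Stack: []
LOAD_FAST_LOAD_FAST b,b → push 6,6. Stack: [6, 6]
BINARY_OP | → 6 | 6 = 6. Stack: [6]
STORE_FAST k → k=6. Stack: []
LOAD_FAST a → push 20. Stack: [20]
LOAD_CONST → push 6. Stack: [20, 6]
BINARY_OP & → 20 & 6 = 4. Stack: [4]
LOAD_CONST → push 1. Stack: [4, 1]
BINARY_OP >> → 4 >> 1 = 2. Stack: [2]
STORE_FAST w → w=2. Stack: []
LOAD_FAST w → push 2. Stack: [2]
RETURN_VALUE → return 2.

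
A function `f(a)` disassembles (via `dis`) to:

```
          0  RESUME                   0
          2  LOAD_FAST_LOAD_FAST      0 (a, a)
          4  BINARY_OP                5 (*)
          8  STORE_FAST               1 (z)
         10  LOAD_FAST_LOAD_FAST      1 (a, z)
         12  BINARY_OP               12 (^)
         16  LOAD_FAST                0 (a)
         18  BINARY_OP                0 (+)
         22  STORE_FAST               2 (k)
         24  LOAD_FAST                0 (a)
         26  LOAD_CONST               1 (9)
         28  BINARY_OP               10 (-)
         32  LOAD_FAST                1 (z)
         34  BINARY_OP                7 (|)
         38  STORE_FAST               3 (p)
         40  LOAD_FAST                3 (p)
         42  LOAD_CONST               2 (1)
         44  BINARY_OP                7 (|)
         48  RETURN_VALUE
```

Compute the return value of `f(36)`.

1307

LOAD_FAST_LOAD_FAST a,a → push 36,36. Stack: [36, 36]
BINARY_OP * → 36 * 36 = 1296. Stack: [1296]
STORE_FAST z → z=1296. Stack: []
LOAD_FAST_LOAD_FAST a,z → push 36,1296. Stack: [36, 1296]
BINARY_OP ^ → 36 ^ 1296 = 1332. Stack: [1332]
LOAD_FAST a → push 36. Stack: [1332, 36]
BINARY_OP + → 1332 + 36 = 1368. Stack: [1368]
STORE_FAST k → k=1368. Stack: []
LOAD_FAST a → push 36. Stack: [36]
LOAD_CONST → push 9. Stack: [36, 9]
BINARY_OP - → 36 - 9 = 27. Stack: [27]
LOAD_FAST z → push 1296. Stack: [27, 1296]
BINARY_OP | → 27 | 1296 = 1307. Stack: [1307]
STORE_FAST p → p=1307. Stack: []
LOAD_FAST p → push 1307. Stack: [1307]
LOAD_CONST → push 1. Stack: [1307, 1]
BINARY_OP | → 1307 | 1 = 1307. Stack: [1307]
RETURN_VALUE → return 1307.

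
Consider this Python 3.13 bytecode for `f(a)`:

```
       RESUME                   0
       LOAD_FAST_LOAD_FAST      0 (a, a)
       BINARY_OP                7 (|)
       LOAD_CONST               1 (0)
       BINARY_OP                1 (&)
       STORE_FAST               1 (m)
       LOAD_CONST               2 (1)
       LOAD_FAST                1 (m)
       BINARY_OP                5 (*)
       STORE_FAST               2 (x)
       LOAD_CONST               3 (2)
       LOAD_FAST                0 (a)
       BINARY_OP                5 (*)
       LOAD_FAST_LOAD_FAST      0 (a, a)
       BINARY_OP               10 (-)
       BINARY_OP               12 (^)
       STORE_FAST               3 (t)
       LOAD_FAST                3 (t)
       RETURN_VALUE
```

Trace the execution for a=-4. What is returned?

-8

LOAD_FAST_LOAD_FAST a,a → push -4,-4. Stack: [-4, -4]
BINARY_OP | → -4 | -4 = -4. Stack: [-4]
LOAD_CONST → push 0. Stack: [-4, 0]
BINARY_OP & → -4 & 0 = 0. Stack: [0]
STORE_FAST m → m=0. Stack: []
LOAD_CONST → push 1. Stack: [1]
LOAD_FAST m → push 0. Stack: [1, 0]
BINARY_OP * → 1 * 0 = 0. Stack: [0]
STORE_FAST x → x=0. Stack: []
LOAD_CONST → push 2. Stack: [2]
LOAD_FAST a → push -4. Stack: [2, -4]
BINARY_OP * → 2 * -4 = -8. Stack: [-8]
LOAD_FAST_LOAD_FAST a,a → push -4,-4. Stack: [-8, -4, -4]
BINARY_OP - → -4 - -4 = 0. Stack: [-8, 0]
BINARY_OP ^ → -8 ^ 0 = -8. Stack: [-8]
STORE_FAST t → t=-8. Stack: []
LOAD_FAST t → push -8. Stack: [-8]
RETURN_VALUE → return -8.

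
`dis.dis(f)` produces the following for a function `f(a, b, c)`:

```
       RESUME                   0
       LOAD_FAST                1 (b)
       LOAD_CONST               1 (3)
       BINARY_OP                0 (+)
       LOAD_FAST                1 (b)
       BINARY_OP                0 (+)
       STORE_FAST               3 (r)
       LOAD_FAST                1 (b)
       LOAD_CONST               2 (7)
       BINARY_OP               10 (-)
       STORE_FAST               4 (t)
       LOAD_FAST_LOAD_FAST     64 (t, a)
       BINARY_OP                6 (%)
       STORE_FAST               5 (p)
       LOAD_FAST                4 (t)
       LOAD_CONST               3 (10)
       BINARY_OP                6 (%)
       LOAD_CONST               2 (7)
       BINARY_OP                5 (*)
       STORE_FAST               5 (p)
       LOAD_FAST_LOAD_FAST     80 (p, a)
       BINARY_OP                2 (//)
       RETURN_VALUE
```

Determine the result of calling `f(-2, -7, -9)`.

LOAD_FAST b → push -7. Stack: [-7]
LOAD_CONST → push 3. Stack: [-7, 3]
BINARY_OP + → -7 + 3 = -4. Stack: [-4]
LOAD_FAST b → push -7. Stack: [-4, -7]
BINARY_OP + → -4 + -7 = -11. Stack: [-11]
STORE_FAST r → r=-11. Stack: []
LOAD_FAST b → push -7. Stack: [-7]
LOAD_CONST → push 7. Stack: [-7, 7]
BINARY_OP - → -7 - 7 = -14. Stack: [-14]
STORE_FAST t → t=-14. Stack: []
LOAD_FAST_LOAD_FAST t,a → push -14,-2. Stack: [-14, -2]
BINARY_OP % → -14 % -2 = 0. Stack: [0]
STORE_FAST p → p=0. Stack: []
LOAD_FAST t → push -14. Stack: [-14]
LOAD_CONST → push 10. Stack: [-14, 10]
BINARY_OP % → -14 % 10 = 6. Stack: [6]
LOAD_CONST → push 7. Stack: [6, 7]
BINARY_OP * → 6 * 7 = 42. Stack: [42]
STORE_FAST p → p=42. Stack: []
LOAD_FAST_LOAD_FAST p,a → push 42,-2. Stack: [42, -2]
BINARY_OP // → 42 // -2 = -21. Stack: [-21]
RETURN_VALUE → return -21.

-21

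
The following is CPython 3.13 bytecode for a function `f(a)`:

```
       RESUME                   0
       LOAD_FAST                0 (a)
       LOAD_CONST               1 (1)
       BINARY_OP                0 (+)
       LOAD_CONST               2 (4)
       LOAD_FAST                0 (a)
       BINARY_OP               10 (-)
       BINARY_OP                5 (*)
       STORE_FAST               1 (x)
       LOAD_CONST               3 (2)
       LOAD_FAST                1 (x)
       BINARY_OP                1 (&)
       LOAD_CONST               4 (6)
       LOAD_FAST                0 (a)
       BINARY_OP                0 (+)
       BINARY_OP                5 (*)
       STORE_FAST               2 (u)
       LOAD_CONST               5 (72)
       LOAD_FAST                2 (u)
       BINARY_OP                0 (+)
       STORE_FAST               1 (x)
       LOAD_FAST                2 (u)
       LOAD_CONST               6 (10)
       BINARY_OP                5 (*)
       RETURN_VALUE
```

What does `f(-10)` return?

LOAD_FAST a → push -10. Stack: [-10]
LOAD_CONST → push 1. Stack: [-10, 1]
BINARY_OP + → -10 + 1 = -9. Stack: [-9]
LOAD_CONST → push 4. Stack: [-9, 4]
LOAD_FAST a → push -10. Stack: [-9, 4, -10]
BINARY_OP - → 4 - -10 = 14. Stack: [-9, 14]
BINARY_OP * → -9 * 14 = -126. Stack: [-126]
STORE_FAST x → x=-126. Stack: []
LOAD_CONST → push 2. Stack: [2]
LOAD_FAST x → push -126. Stack: [2, -126]
BINARY_OP & → 2 & -126 = 2. Stack: [2]
LOAD_CONST → push 6. Stack: [2, 6]
LOAD_FAST a → push -10. Stack: [2, 6, -10]
BINARY_OP + → 6 + -10 = -4. Stack: [2, -4]
BINARY_OP * → 2 * -4 = -8. Stack: [-8]
STORE_FAST u → u=-8. Stack: []
LOAD_CONST → push 72. Stack: [72]
LOAD_FAST u → push -8. Stack: [72, -8]
BINARY_OP + → 72 + -8 = 64. Stack: [64]
STORE_FAST x → x=64. Stack: []
LOAD_FAST u → push -8. Stack: [-8]
LOAD_CONST → push 10. Stack: [-8, 10]
BINARY_OP * → -8 * 10 = -80. Stack: [-80]
RETURN_VALUE → return -80.

-80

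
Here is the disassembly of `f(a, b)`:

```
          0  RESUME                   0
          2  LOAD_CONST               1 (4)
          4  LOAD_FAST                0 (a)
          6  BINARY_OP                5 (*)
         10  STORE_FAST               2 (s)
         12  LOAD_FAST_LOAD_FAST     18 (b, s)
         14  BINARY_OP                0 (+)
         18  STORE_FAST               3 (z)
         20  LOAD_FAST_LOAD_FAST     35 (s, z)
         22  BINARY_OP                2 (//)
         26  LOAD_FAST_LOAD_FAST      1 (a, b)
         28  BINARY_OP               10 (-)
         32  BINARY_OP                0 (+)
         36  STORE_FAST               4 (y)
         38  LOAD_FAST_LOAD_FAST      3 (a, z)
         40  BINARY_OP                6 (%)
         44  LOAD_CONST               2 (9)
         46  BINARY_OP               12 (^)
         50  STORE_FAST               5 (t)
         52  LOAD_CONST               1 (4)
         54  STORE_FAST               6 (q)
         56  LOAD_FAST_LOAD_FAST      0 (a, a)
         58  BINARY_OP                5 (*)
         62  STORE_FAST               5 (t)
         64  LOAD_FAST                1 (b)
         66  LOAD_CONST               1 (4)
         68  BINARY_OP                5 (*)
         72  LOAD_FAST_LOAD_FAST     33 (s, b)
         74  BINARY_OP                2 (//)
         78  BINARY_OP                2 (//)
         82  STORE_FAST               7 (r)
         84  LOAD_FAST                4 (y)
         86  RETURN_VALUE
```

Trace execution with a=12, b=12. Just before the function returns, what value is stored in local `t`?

LOAD_CONST → push 4. Stack: [4]
LOAD_FAST a → push 12. Stack: [4, 12]
BINARY_OP * → 4 * 12 = 48. Stack: [48]
STORE_FAST s → s=48. Stack: []
LOAD_FAST_LOAD_FAST b,s → push 12,48. Stack: [12, 48]
BINARY_OP + → 12 + 48 = 60. Stack: [60]
STORE_FAST z → z=60. Stack: []
LOAD_FAST_LOAD_FAST s,z → push 48,60. Stack: [48, 60]
BINARY_OP // → 48 // 60 = 0. Stack: [0]
LOAD_FAST_LOAD_FAST a,b → push 12,12. Stack: [0, 12, 12]
BINARY_OP - → 12 - 12 = 0. Stack: [0, 0]
BINARY_OP + → 0 + 0 = 0. Stack: [0]
STORE_FAST y → y=0. Stack: []
LOAD_FAST_LOAD_FAST a,z → push 12,60. Stack: [12, 60]
BINARY_OP % → 12 % 60 = 12. Stack: [12]
LOAD_CONST → push 9. Stack: [12, 9]
BINARY_OP ^ → 12 ^ 9 = 5. Stack: [5]
STORE_FAST t → t=5. Stack: []
LOAD_CONST → push 4. Stack: [4]
STORE_FAST q → q=4. Stack: []
LOAD_FAST_LOAD_FAST a,a → push 12,12. Stack: [12, 12]
BINARY_OP * → 12 * 12 = 144. Stack: [144]
STORE_FAST t → t=144. Stack: []
LOAD_FAST b → push 12. Stack: [12]
LOAD_CONST → push 4. Stack: [12, 4]
BINARY_OP * → 12 * 4 = 48. Stack: [48]
LOAD_FAST_LOAD_FAST s,b → push 48,12. Stack: [48, 48, 12]
BINARY_OP // → 48 // 12 = 4. Stack: [48, 4]
BINARY_OP // → 48 // 4 = 12. Stack: [12]
STORE_FAST r → r=12. Stack: []
LOAD_FAST y → push 0. Stack: [0]
RETURN_VALUE → return 0.

144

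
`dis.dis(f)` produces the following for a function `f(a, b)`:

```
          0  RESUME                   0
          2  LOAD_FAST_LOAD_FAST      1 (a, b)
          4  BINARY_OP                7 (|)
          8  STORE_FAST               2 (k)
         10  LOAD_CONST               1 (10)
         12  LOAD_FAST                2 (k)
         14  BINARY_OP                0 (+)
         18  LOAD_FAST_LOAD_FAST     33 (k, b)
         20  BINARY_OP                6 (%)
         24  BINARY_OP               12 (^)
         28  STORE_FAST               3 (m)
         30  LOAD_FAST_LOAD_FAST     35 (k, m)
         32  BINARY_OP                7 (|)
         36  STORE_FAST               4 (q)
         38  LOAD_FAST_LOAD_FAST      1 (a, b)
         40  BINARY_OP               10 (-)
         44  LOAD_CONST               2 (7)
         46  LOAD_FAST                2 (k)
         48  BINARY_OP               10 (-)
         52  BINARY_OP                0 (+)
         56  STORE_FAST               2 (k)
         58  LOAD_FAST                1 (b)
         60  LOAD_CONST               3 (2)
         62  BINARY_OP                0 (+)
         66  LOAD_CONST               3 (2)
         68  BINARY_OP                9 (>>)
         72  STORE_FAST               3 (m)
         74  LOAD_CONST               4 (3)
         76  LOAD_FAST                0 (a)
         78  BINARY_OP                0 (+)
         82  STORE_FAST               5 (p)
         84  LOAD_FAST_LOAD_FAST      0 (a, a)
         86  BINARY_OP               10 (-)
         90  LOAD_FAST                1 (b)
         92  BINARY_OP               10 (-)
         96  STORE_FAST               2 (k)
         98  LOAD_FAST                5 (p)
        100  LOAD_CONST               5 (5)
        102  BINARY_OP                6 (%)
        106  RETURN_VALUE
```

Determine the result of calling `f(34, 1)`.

LOAD_FAST_LOAD_FAST a,b → push 34,1. Stack: [34, 1]
BINARY_OP | → 34 | 1 = 35. Stack: [35]
STORE_FAST k → k=35. Stack: []
LOAD_CONST → push 10. Stack: [10]
LOAD_FAST k → push 35. Stack: [10, 35]
BINARY_OP + → 10 + 35 = 45. Stack: [45]
LOAD_FAST_LOAD_FAST k,b → push 35,1. Stack: [45, 35, 1]
BINARY_OP % → 35 % 1 = 0. Stack: [45, 0]
BINARY_OP ^ → 45 ^ 0 = 45. Stack: [45]
STORE_FAST m → m=45. Stack: []
LOAD_FAST_LOAD_FAST k,m → push 35,45. Stack: [35, 45]
BINARY_OP | → 35 | 45 = 47. Stack: [47]
STORE_FAST q → q=47. Stack: []
LOAD_FAST_LOAD_FAST a,b → push 34,1. Stack: [34, 1]
BINARY_OP - → 34 - 1 = 33. Stack: [33]
LOAD_CONST → push 7. Stack: [33, 7]
LOAD_FAST k → push 35. Stack: [33, 7, 35]
BINARY_OP - → 7 - 35 = -28. Stack: [33, -28]
BINARY_OP + → 33 + -28 = 5. Stack: [5]
STORE_FAST k → k=5. Stack: []
LOAD_FAST b → push 1. Stack: [1]
LOAD_CONST → push 2. Stack: [1, 2]
BINARY_OP + → 1 + 2 = 3. Stack: [3]
LOAD_CONST → push 2. Stack: [3, 2]
BINARY_OP >> → 3 >> 2 = 0. Stack: [0]
STORE_FAST m → m=0. Stack: []
LOAD_CONST → push 3. Stack: [3]
LOAD_FAST a → push 34. Stack: [3, 34]
BINARY_OP + → 3 + 34 = 37. Stack: [37]
STORE_FAST p → p=37. Stack: []
LOAD_FAST_LOAD_FAST a,a → push 34,34. Stack: [34, 34]
BINARY_OP - → 34 - 34 = 0. Stack: [0]
LOAD_FAST b → push 1. Stack: [0, 1]
BINARY_OP - → 0 - 1 = -1. Stack: [-1]
STORE_FAST k → k=-1. Stack: []
LOAD_FAST p → push 37. Stack: [37]
LOAD_CONST → push 5. Stack: [37, 5]
BINARY_OP % → 37 % 5 = 2. Stack: [2]
RETURN_VALUE → return 2.

2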